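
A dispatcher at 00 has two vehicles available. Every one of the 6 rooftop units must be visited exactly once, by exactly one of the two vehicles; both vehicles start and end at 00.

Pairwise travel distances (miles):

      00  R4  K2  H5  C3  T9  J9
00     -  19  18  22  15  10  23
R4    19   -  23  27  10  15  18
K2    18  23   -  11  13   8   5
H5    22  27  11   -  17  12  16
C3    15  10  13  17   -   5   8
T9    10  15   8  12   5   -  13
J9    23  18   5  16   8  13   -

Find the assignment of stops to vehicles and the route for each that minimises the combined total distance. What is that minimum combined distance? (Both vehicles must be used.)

Check every non-empty split of the stops between the two vehicles; for each half take its own optimal tour:
  {R4} + {K2, H5, C3, T9, J9}: 38 + 61 = 99
  {K2} + {R4, H5, C3, T9, J9}: 36 + 75 = 111
  {R4, K2} + {H5, C3, T9, J9}: 60 + 61 = 121
  {H5} + {R4, K2, C3, T9, J9}: 44 + 60 = 104
  {R4, H5} + {K2, C3, T9, J9}: 68 + 46 = 114
  {K2, H5} + {R4, C3, T9, J9}: 51 + 60 = 111
  … (31 splits in total)
  {T9} + {R4, K2, H5, C3, J9}: 20 + 75 = 95  ← best
Best: vehicle 1 00 → T9 → 00 = 20; vehicle 2 00 → R4 → C3 → J9 → K2 → H5 → 00 = 75; combined 95.

95 miles — the smallest possible combined total.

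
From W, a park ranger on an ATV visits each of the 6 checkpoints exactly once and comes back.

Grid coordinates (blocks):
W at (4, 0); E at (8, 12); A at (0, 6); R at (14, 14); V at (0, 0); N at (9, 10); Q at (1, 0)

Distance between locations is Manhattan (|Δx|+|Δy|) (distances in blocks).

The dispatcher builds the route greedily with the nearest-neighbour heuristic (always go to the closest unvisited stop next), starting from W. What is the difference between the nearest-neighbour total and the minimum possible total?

Excess over optimum: 2 blocks.

From W: Q=3, V=4, A=10, N=15, E=16, R=24 → choose Q (3).
From Q: V=1, A=7, N=18, E=19, R=27 → choose V (1).
From V: A=6, N=19, E=20, R=28 → choose A (6).
From A: N=13, E=14, R=22 → choose N (13).
From N: E=3, R=9 → choose E (3).
From E: R=8 → choose R (8).
NN route W → Q → V → A → N → E → R → W costs 58.
Optimal: W → E → R → N → A → V → Q → W costs 56 (by enumerating all 360 distinct tours).
Excess = 58 − 56 = 2.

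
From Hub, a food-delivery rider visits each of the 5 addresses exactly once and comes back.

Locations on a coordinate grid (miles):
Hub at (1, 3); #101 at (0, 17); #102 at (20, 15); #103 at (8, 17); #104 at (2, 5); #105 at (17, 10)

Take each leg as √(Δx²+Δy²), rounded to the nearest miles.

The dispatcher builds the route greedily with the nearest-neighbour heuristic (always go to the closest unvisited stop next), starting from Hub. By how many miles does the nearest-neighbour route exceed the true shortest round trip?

The nearest-neighbour route is 4 miles longer than optimal.

Hub: #104=2, #101=14, #103=16, #105=17, #102=22 ⇒ #104
#104: #101=12, #103=13, #105=16, #102=21 ⇒ #101
#101: #103=8, #105=18, #102=20 ⇒ #103
#103: #105=11, #102=12 ⇒ #105
#105: #102=6 ⇒ #102
NN route Hub → #104 → #101 → #103 → #105 → #102 → Hub costs 61.
Optimal: Hub → #104 → #101 → #103 → #102 → #105 → Hub costs 57 (by enumerating all 60 distinct tours).
Excess = 61 − 57 = 4.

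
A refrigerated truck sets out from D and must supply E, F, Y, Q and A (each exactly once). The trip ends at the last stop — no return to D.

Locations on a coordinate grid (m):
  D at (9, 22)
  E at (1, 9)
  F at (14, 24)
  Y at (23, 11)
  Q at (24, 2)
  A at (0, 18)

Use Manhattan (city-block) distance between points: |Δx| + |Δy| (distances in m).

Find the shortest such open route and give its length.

Shortest open route: 71 m.

There are 5! = 120 possible orderings.
D - E - F - Y - Q - A: 21+28+22+10+40 = 121
D - E - F - Y - A - Q: 21+28+22+30+40 = 141
D - E - F - Q - Y - A: 21+28+32+10+30 = 121
D - E - F - Q - A - Y: 21+28+32+40+30 = 151
D - E - F - A - Y - Q: 21+28+20+30+10 = 109
D - E - F - A - Q - Y: 21+28+20+40+10 = 119
D - E - Y - F - Q - A: 21+24+22+32+40 = 139
D - E - Y - F - A - Q: 21+24+22+20+40 = 127
D - E - Y - Q - F - A: 21+24+10+32+20 = 107
D - E - Y - Q - A - F: 21+24+10+40+20 = 115
D - E - Y - A - F - Q: 21+24+30+20+32 = 127
D - E - Y - A - Q - F: 21+24+30+40+32 = 147
D - E - Q - F - Y - A: 21+30+32+22+30 = 135
D - E - Q - F - A - Y: 21+30+32+20+30 = 133
… (106 more)
D - F - A - E - Y - Q: 7+20+10+24+10 = 71  ← best
The minimum is 71.
One shortest path: D → F → A → E → Y → Q.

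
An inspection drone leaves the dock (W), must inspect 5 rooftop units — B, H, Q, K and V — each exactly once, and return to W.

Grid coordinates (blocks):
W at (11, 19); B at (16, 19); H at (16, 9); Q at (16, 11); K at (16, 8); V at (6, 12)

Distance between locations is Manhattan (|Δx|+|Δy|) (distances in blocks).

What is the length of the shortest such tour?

Shortest round trip = 42 blocks.

With 5 stops there are 5!/2 = 60 distinct round trips (a route and its reverse cost the same).
W-B-H-Q-K-V-W: 5+10+2+3+14+12 = 46
W-B-H-Q-V-K-W: 5+10+2+11+14+16 = 58
W-B-H-K-Q-V-W: 5+10+1+3+11+12 = 42
W-B-H-K-V-Q-W: 5+10+1+14+11+13 = 54
W-B-H-V-Q-K-W: 5+10+13+11+3+16 = 58
W-B-H-V-K-Q-W: 5+10+13+14+3+13 = 58
W-B-Q-H-K-V-W: 5+8+2+1+14+12 = 42
W-B-Q-H-V-K-W: 5+8+2+13+14+16 = 58
W-B-Q-K-H-V-W: 5+8+3+1+13+12 = 42
W-B-Q-K-V-H-W: 5+8+3+14+13+15 = 58
W-B-Q-V-H-K-W: 5+8+11+13+1+16 = 54
W-B-Q-V-K-H-W: 5+8+11+14+1+15 = 54
W-B-K-H-Q-V-W: 5+11+1+2+11+12 = 42
W-B-K-H-V-Q-W: 5+11+1+13+11+13 = 54
… (46 more)
The minimum is 42.
One optimal route: W → B → H → K → Q → V → W (or its reverse).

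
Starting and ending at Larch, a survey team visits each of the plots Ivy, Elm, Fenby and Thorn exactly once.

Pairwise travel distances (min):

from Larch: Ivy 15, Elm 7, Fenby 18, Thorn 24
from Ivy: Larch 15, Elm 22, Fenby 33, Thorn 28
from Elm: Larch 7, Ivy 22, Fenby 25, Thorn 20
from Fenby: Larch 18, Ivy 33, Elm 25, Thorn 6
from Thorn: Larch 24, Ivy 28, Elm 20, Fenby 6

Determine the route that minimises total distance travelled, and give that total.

There are 12 distinct closed tours to check (reversals are equivalent).
Larch→Ivy→Elm→Fenby→Thorn→Larch: 15+22+25+6+24 = 92
Larch→Ivy→Elm→Thorn→Fenby→Larch: 15+22+20+6+18 = 81
Larch→Ivy→Fenby→Elm→Thorn→Larch: 15+33+25+20+24 = 117
Larch→Ivy→Fenby→Thorn→Elm→Larch: 15+33+6+20+7 = 81
Larch→Ivy→Thorn→Elm→Fenby→Larch: 15+28+20+25+18 = 106
Larch→Ivy→Thorn→Fenby→Elm→Larch: 15+28+6+25+7 = 81
Larch→Elm→Ivy→Fenby→Thorn→Larch: 7+22+33+6+24 = 92
Larch→Elm→Ivy→Thorn→Fenby→Larch: 7+22+28+6+18 = 81
Larch→Elm→Fenby→Ivy→Thorn→Larch: 7+25+33+28+24 = 117
Larch→Elm→Thorn→Ivy→Fenby→Larch: 7+20+28+33+18 = 106
Larch→Fenby→Ivy→Elm→Thorn→Larch: 18+33+22+20+24 = 117
Larch→Fenby→Elm→Ivy→Thorn→Larch: 18+25+22+28+24 = 117
The minimum is 81.
One optimal route: Larch → Ivy → Elm → Thorn → Fenby → Larch (or its reverse).

81 min — the shortest possible round trip.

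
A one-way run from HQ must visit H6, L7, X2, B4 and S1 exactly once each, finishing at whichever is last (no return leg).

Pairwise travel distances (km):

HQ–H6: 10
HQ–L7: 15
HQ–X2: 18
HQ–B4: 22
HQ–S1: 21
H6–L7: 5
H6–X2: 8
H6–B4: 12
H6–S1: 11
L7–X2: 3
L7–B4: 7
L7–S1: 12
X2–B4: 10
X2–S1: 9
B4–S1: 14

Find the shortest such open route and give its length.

There are 5! = 120 possible orderings.
HQ - H6 - L7 - X2 - B4 - S1: 10+5+3+10+14 = 42
HQ - H6 - L7 - X2 - S1 - B4: 10+5+3+9+14 = 41
HQ - H6 - L7 - B4 - X2 - S1: 10+5+7+10+9 = 41
HQ - H6 - L7 - B4 - S1 - X2: 10+5+7+14+9 = 45
HQ - H6 - L7 - S1 - X2 - B4: 10+5+12+9+10 = 46
HQ - H6 - L7 - S1 - B4 - X2: 10+5+12+14+10 = 51
HQ - H6 - X2 - L7 - B4 - S1: 10+8+3+7+14 = 42
HQ - H6 - X2 - L7 - S1 - B4: 10+8+3+12+14 = 47
HQ - H6 - X2 - B4 - L7 - S1: 10+8+10+7+12 = 47
HQ - H6 - X2 - B4 - S1 - L7: 10+8+10+14+12 = 54
HQ - H6 - X2 - S1 - L7 - B4: 10+8+9+12+7 = 46
HQ - H6 - X2 - S1 - B4 - L7: 10+8+9+14+7 = 48
HQ - H6 - B4 - L7 - X2 - S1: 10+12+7+3+9 = 41
HQ - H6 - B4 - L7 - S1 - X2: 10+12+7+12+9 = 50
… (106 more)
HQ - H6 - S1 - X2 - L7 - B4: 10+11+9+3+7 = 40  ← best
The minimum is 40.
One shortest path: HQ → H6 → S1 → X2 → L7 → B4.

40 km — the minimum one-way total.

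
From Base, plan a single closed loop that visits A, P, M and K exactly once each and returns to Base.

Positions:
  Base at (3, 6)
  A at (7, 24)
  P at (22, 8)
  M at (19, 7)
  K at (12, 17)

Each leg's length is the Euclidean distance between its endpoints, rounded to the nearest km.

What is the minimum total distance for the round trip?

Minimum total distance: 59 km.

There are 12 distinct closed tours to check (reversals are equivalent).
Base→A→P→M→K→Base: 18+22+3+12+14 = 69
Base→A→P→K→M→Base: 18+22+13+12+16 = 81
Base→A→M→P→K→Base: 18+21+3+13+14 = 69
Base→A→M→K→P→Base: 18+21+12+13+19 = 83
Base→A→K→P→M→Base: 18+9+13+3+16 = 59
Base→A→K→M→P→Base: 18+9+12+3+19 = 61
Base→P→A→M→K→Base: 19+22+21+12+14 = 88
Base→P→A→K→M→Base: 19+22+9+12+16 = 78
Base→P→M→A→K→Base: 19+3+21+9+14 = 66
Base→P→K→A→M→Base: 19+13+9+21+16 = 78
Base→M→A→P→K→Base: 16+21+22+13+14 = 86
Base→M→P→A→K→Base: 16+3+22+9+14 = 64
The minimum is 59.
One optimal route: Base → A → K → P → M → Base (or its reverse).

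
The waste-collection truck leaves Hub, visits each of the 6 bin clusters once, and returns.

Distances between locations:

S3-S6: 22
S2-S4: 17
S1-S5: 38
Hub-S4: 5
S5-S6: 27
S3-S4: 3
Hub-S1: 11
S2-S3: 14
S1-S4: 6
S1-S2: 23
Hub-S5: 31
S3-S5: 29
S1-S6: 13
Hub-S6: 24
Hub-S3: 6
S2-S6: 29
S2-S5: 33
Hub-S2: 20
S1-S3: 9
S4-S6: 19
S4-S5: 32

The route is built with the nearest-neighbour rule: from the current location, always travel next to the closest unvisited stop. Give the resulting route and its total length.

Hub → [S4:5 / S3:6 / S1:11 / S2:20 / S6:24 / S5:31] → S4 (5)
S4 → [S3:3 / S1:6 / S2:17 / S6:19 / S5:32] → S3 (3)
S3 → [S1:9 / S2:14 / S6:22 / S5:29] → S1 (9)
S1 → [S6:13 / S2:23 / S5:38] → S6 (13)
S6 → [S5:27 / S2:29] → S5 (27)
S5 → [S2:33] → S2 (33)
Return S2→Hub: 20.
Total = 5 + 3 + 9 + 13 + 27 + 33 + 20 = 110.

Nearest-neighbour total = 110; route Hub → S4 → S3 → S1 → S6 → S5 → S2 → Hub.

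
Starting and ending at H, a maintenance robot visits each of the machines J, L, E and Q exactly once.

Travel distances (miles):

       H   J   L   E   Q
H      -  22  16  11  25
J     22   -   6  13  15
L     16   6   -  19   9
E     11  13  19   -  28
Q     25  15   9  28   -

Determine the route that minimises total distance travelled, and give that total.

Shortest round trip = 64 miles.

H→J→L→E→Q→H: 22+6+19+28+25 = 100
H→J→L→Q→E→H: 22+6+9+28+11 = 76
H→J→E→L→Q→H: 22+13+19+9+25 = 88
H→J→E→Q→L→H: 22+13+28+9+16 = 88
H→J→Q→L→E→H: 22+15+9+19+11 = 76
H→J→Q→E→L→H: 22+15+28+19+16 = 100
H→L→J→E→Q→H: 16+6+13+28+25 = 88
H→L→J→Q→E→H: 16+6+15+28+11 = 76
H→L→E→J→Q→H: 16+19+13+15+25 = 88
H→L→Q→J→E→H: 16+9+15+13+11 = 64
H→E→J→L→Q→H: 11+13+6+9+25 = 64
H→E→L→J→Q→H: 11+19+6+15+25 = 76
The minimum is 64.
One optimal route: H → L → Q → J → E → H (or its reverse).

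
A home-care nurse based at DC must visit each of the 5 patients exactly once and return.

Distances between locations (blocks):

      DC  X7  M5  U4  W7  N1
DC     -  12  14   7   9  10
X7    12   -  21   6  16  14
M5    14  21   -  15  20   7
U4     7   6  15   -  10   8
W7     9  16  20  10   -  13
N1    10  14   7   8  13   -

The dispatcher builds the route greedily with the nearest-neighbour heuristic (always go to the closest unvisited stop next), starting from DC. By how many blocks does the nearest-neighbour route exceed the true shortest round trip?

From DC: U4=7, W7=9, N1=10, X7=12, M5=14 → choose U4 (7).
From U4: X7=6, N1=8, W7=10, M5=15 → choose X7 (6).
From X7: N1=14, W7=16, M5=21 → choose N1 (14).
From N1: M5=7, W7=13 → choose M5 (7).
From M5: W7=20 → choose W7 (20).
NN route DC → U4 → X7 → N1 → M5 → W7 → DC costs 63.
Optimal: DC → M5 → N1 → X7 → U4 → W7 → DC costs 60 (by enumerating all 60 distinct tours).
Excess = 63 − 60 = 3.

Excess over optimum: 3 blocks.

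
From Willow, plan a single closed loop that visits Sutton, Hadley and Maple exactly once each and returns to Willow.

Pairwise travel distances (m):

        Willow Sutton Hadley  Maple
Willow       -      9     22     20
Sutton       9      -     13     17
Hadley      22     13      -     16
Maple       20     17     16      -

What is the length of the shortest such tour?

58 m — the shortest possible round trip.

There are 3 distinct closed tours to check (reversals are equivalent).
Willow-Sutton-Hadley-Maple-Willow: 9+13+16+20 = 58
Willow-Sutton-Maple-Hadley-Willow: 9+17+16+22 = 64
Willow-Hadley-Sutton-Maple-Willow: 22+13+17+20 = 72
The minimum is 58.
One optimal route: Willow → Sutton → Hadley → Maple → Willow (or its reverse).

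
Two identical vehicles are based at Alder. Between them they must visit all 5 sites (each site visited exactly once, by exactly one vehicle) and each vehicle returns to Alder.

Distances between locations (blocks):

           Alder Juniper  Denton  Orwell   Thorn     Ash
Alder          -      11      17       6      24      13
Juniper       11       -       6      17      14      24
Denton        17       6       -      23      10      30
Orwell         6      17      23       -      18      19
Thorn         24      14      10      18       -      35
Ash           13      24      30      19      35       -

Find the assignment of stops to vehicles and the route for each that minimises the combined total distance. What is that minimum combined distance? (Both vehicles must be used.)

Minimum combined distance: 77 blocks.

Try each way of splitting the stops between the two vehicles (each non-empty) and, for each split, find the best tour for each vehicle:
  {Juniper} + {Denton, Orwell, Thorn, Ash}: 22 + 77 = 99
  {Denton} + {Juniper, Orwell, Thorn, Ash}: 34 + 75 = 109
  {Juniper, Denton} + {Orwell, Thorn, Ash}: 34 + 72 = 106
  {Orwell} + {Juniper, Denton, Thorn, Ash}: 12 + 75 = 87
  {Juniper, Orwell} + {Denton, Thorn, Ash}: 34 + 75 = 109
  {Denton, Orwell} + {Juniper, Thorn, Ash}: 46 + 73 = 119
  … (15 splits in total)
  {Juniper, Denton, Orwell, Thorn} + {Ash}: 51 + 26 = 77  ← best
Best: vehicle 1 Alder → Juniper → Denton → Thorn → Orwell → Alder = 51; vehicle 2 Alder → Ash → Alder = 26; combined 77.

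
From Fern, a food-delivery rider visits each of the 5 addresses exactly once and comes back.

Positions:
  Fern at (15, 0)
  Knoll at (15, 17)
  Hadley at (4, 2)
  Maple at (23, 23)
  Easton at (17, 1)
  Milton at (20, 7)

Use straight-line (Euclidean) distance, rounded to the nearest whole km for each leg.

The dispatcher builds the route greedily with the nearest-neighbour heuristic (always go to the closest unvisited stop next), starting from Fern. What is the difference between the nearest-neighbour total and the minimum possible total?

The nearest-neighbour route is 4 km longer than optimal.

From Fern: Easton=2, Milton=9, Hadley=11, Knoll=17, Maple=24 → choose Easton (2).
From Easton: Milton=7, Hadley=13, Knoll=16, Maple=23 → choose Milton (7).
From Milton: Knoll=11, Maple=16, Hadley=17 → choose Knoll (11).
From Knoll: Maple=10, Hadley=19 → choose Maple (10).
From Maple: Hadley=28 → choose Hadley (28).
NN route Fern → Easton → Milton → Knoll → Maple → Hadley → Fern costs 69.
Optimal: Fern → Hadley → Knoll → Maple → Milton → Easton → Fern costs 65 (by enumerating all 60 distinct tours).
Excess = 69 − 65 = 4.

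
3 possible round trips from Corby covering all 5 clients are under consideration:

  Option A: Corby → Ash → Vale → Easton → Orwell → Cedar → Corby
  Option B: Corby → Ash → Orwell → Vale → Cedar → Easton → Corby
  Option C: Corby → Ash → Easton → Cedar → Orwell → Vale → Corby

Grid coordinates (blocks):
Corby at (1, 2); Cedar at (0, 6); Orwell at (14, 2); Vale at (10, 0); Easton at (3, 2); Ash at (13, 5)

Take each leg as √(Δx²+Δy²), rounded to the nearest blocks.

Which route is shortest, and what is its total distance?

Option A: 12 + 6 + 7 + 11 + 15 + 4 = 55
Option B: 12 + 3 + 4 + 12 + 5 + 2 = 38
Option C: 12 + 10 + 5 + 15 + 4 + 9 = 55

38 blocks — Option B is the shortest.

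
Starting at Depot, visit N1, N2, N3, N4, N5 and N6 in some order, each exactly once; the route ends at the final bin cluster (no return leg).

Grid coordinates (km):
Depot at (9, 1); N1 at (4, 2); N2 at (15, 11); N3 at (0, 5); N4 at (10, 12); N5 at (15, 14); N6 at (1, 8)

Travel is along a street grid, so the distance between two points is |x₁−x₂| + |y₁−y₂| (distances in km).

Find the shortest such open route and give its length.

There are 6! = 720 possible orderings.
Depot → N1 → N2 → N3 → N4 → N5 → N6: 6+20+21+17+7+20 = 91
Depot → N1 → N2 → N3 → N4 → N6 → N5: 6+20+21+17+13+20 = 97
Depot → N1 → N2 → N3 → N5 → N4 → N6: 6+20+21+24+7+13 = 91
Depot → N1 → N2 → N3 → N5 → N6 → N4: 6+20+21+24+20+13 = 104
Depot → N1 → N2 → N3 → N6 → N4 → N5: 6+20+21+4+13+7 = 71
Depot → N1 → N2 → N3 → N6 → N5 → N4: 6+20+21+4+20+7 = 78
Depot → N1 → N2 → N4 → N3 → N5 → N6: 6+20+6+17+24+20 = 93
Depot → N1 → N2 → N4 → N3 → N6 → N5: 6+20+6+17+4+20 = 73
… (712 more)
Depot → N1 → N3 → N6 → N4 → N2 → N5: 6+7+4+13+6+3 = 39  ← best
The minimum is 39.
One shortest path: Depot → N1 → N3 → N6 → N4 → N2 → N5.

Minimum one-way distance = 39 km.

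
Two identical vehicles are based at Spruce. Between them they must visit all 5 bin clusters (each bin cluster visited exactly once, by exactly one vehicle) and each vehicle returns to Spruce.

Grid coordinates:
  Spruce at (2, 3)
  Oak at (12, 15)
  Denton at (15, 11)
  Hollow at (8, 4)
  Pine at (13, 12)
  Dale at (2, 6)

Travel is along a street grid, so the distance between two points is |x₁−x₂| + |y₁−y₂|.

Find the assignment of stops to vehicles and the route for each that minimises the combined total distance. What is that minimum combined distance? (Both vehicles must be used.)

Check every non-empty split of the stops between the two vehicles; for each half take its own optimal tour:
  {Oak} + {Denton, Hollow, Pine, Dale}: 44 + 44 = 88
  {Denton} + {Oak, Hollow, Pine, Dale}: 42 + 46 = 88
  {Oak, Denton} + {Hollow, Pine, Dale}: 50 + 40 = 90
  {Hollow} + {Oak, Denton, Pine, Dale}: 14 + 50 = 64
  {Oak, Hollow} + {Denton, Pine, Dale}: 44 + 44 = 88
  {Denton, Hollow} + {Oak, Pine, Dale}: 42 + 46 = 88
  … (15 splits in total)
  {Oak, Denton, Hollow, Pine} + {Dale}: 50 + 6 = 56  ← best
Best: vehicle 1 Spruce → Oak → Pine → Denton → Hollow → Spruce = 50; vehicle 2 Spruce → Dale → Spruce = 6; combined 56.

56 — the smallest possible combined total.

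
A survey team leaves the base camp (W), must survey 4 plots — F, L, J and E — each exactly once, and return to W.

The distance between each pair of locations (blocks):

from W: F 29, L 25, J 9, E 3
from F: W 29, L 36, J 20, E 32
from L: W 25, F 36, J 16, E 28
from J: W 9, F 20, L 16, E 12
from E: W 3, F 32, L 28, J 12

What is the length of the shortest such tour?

With 4 stops there are 4!/2 = 12 distinct round trips (a route and its reverse cost the same).
W-F-L-J-E-W: 29+36+16+12+3 = 96
W-F-L-E-J-W: 29+36+28+12+9 = 114
W-F-J-L-E-W: 29+20+16+28+3 = 96
W-F-J-E-L-W: 29+20+12+28+25 = 114
W-F-E-L-J-W: 29+32+28+16+9 = 114
W-F-E-J-L-W: 29+32+12+16+25 = 114
W-L-F-J-E-W: 25+36+20+12+3 = 96
W-L-F-E-J-W: 25+36+32+12+9 = 114
W-L-J-F-E-W: 25+16+20+32+3 = 96
W-L-E-F-J-W: 25+28+32+20+9 = 114
W-J-F-L-E-W: 9+20+36+28+3 = 96
W-J-L-F-E-W: 9+16+36+32+3 = 96
The minimum is 96.
One optimal route: W → F → L → J → E → W (or its reverse).

Minimum total distance: 96 blocks.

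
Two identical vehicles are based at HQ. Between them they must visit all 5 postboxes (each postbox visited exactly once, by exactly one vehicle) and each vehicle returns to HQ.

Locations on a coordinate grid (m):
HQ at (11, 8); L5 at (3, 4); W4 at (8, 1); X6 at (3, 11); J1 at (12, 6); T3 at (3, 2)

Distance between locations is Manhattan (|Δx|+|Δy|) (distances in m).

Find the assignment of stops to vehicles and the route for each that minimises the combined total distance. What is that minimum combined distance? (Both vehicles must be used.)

Minimum combined distance: 42 m.

Try each way of splitting the stops between the two vehicles (each non-empty) and, for each split, find the best tour for each vehicle:
  {L5} + {W4, X6, J1, T3}: 24 + 38 = 62
  {W4} + {L5, X6, J1, T3}: 20 + 36 = 56
  {L5, W4} + {X6, J1, T3}: 30 + 36 = 66
  {X6} + {L5, W4, J1, T3}: 22 + 32 = 54
  {L5, X6} + {W4, J1, T3}: 30 + 32 = 62
  {W4, X6} + {L5, J1, T3}: 36 + 30 = 66
  … (15 splits in total)
  {J1} + {L5, W4, X6, T3}: 6 + 36 = 42  ← best
Best: vehicle 1 HQ → J1 → HQ = 6; vehicle 2 HQ → W4 → T3 → L5 → X6 → HQ = 36; combined 42.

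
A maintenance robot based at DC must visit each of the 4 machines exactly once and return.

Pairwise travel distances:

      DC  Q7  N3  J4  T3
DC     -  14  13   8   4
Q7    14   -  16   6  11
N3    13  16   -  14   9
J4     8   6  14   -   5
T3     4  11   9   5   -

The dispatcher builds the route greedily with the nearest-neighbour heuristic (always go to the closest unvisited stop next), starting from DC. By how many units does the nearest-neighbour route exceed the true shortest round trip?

DC: T3=4, J4=8, N3=13, Q7=14 ⇒ T3
T3: J4=5, N3=9, Q7=11 ⇒ J4
J4: Q7=6, N3=14 ⇒ Q7
Q7: N3=16 ⇒ N3
NN route DC → T3 → J4 → Q7 → N3 → DC costs 44.
Optimal: DC → J4 → Q7 → N3 → T3 → DC costs 43 (by enumerating all 12 distinct tours).
Excess = 44 − 43 = 1.

1 longer than the optimal tour.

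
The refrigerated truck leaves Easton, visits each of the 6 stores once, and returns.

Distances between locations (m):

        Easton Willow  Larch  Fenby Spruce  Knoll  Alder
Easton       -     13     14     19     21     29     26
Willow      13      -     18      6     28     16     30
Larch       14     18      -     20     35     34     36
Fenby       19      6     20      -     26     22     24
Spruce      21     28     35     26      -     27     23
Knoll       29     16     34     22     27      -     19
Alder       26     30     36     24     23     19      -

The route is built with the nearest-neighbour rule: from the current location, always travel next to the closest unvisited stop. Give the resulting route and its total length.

136 m along Easton → Willow → Fenby → Larch → Knoll → Alder → Spruce → Easton.

Easton → [Willow:13 / Larch:14 / Fenby:19 / Spruce:21 / Alder:26 / Knoll:29] → Willow (13)
Willow → [Fenby:6 / Knoll:16 / Larch:18 / Spruce:28 / Alder:30] → Fenby (6)
Fenby → [Larch:20 / Knoll:22 / Alder:24 / Spruce:26] → Larch (20)
Larch → [Knoll:34 / Spruce:35 / Alder:36] → Knoll (34)
Knoll → [Alder:19 / Spruce:27] → Alder (19)
Alder → [Spruce:23] → Spruce (23)
Return Spruce→Easton: 21.
Total = 13 + 6 + 20 + 34 + 19 + 23 + 21 = 136.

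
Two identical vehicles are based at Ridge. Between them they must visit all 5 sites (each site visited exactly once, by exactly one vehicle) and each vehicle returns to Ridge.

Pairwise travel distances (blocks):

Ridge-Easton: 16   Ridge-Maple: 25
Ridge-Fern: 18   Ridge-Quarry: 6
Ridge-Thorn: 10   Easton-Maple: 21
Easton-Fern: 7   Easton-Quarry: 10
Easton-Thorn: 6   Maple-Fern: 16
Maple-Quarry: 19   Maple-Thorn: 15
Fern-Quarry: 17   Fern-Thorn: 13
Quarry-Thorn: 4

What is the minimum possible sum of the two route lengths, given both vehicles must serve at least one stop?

Minimum combined distance: 76 blocks.

There are 2^4 − 1 = 15 ways to divide the 5 stops into two non-empty groups. For each, the best each vehicle can do is its own shortest tour through its group:
  {Easton} + {Maple, Fern, Quarry, Thorn}: 32 + 59 = 91
  {Maple} + {Easton, Fern, Quarry, Thorn}: 50 + 41 = 91
  {Easton, Maple} + {Fern, Quarry, Thorn}: 62 + 41 = 103
  {Fern} + {Easton, Maple, Quarry, Thorn}: 36 + 62 = 98
  {Easton, Fern} + {Maple, Quarry, Thorn}: 41 + 50 = 91
  {Maple, Fern} + {Easton, Quarry, Thorn}: 59 + 32 = 91
  … (15 splits in total)
  {Quarry} + {Easton, Maple, Fern, Thorn}: 12 + 64 = 76  ← best
Best: vehicle 1 Ridge → Quarry → Ridge = 12; vehicle 2 Ridge → Easton → Fern → Maple → Thorn → Ridge = 64; combined 76.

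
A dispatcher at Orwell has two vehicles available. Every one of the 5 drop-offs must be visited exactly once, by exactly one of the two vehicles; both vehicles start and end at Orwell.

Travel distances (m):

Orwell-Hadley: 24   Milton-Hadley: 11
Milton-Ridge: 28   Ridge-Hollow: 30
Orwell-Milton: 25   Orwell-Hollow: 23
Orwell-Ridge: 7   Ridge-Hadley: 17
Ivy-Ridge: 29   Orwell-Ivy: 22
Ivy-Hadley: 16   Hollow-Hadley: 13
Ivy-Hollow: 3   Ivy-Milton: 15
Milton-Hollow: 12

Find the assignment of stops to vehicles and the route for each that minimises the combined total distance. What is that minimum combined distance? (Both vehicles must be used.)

Check every non-empty split of the stops between the two vehicles; for each half take its own optimal tour:
  {Ivy} + {Milton, Ridge, Hollow, Hadley}: 44 + 70 = 114
  {Milton} + {Ivy, Ridge, Hollow, Hadley}: 50 + 62 = 112
  {Ivy, Milton} + {Ridge, Hollow, Hadley}: 62 + 60 = 122
  {Ridge} + {Ivy, Milton, Hollow, Hadley}: 14 + 72 = 86
  {Ivy, Ridge} + {Milton, Hollow, Hadley}: 58 + 70 = 128
  {Milton, Ridge} + {Ivy, Hollow, Hadley}: 60 + 62 = 122
  … (15 splits in total)
Best: vehicle 1 Orwell → Ridge → Orwell = 14; vehicle 2 Orwell → Ivy → Hollow → Milton → Hadley → Orwell = 72; combined 86.

Minimum combined distance: 86 m.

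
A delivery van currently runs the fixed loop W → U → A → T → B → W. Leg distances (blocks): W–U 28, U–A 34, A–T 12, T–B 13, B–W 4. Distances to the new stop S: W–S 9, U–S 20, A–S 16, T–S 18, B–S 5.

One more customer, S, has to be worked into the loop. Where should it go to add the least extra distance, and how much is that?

Minimum extra distance: 1 blocks, inserting S between W and U.

Insertion cost between consecutive stops i–j is d(i,S) + d(S,j) − d(i,j):
  between W and U: 9 + 20 − 28 = 1
  between U and A: 20 + 16 − 34 = 2
  between A and T: 16 + 18 − 12 = 22
  between T and B: 18 + 5 − 13 = 10
  between B and W: 5 + 9 − 4 = 10
Cheapest insertion is between W and U, adding 1.
New total = 91 + 1 = 92.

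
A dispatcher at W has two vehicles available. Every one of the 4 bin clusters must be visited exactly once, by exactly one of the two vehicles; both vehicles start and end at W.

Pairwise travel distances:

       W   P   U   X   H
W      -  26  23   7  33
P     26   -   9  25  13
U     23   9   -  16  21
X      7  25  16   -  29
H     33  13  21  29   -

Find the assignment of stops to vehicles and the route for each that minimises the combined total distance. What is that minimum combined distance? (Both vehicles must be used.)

Try each way of splitting the stops between the two vehicles (each non-empty) and, for each split, find the best tour for each vehicle:
  {P} + {U, X, H}: 52 + 77 = 129
  {U} + {P, X, H}: 46 + 75 = 121
  {P, U} + {X, H}: 58 + 69 = 127
  {X} + {P, U, H}: 14 + 78 = 92
  {P, X} + {U, H}: 58 + 77 = 135
  {U, X} + {P, H}: 46 + 72 = 118
  … (7 splits in total)
Best: vehicle 1 W → X → W = 14; vehicle 2 W → U → P → H → W = 78; combined 92.

92 — the smallest possible combined total.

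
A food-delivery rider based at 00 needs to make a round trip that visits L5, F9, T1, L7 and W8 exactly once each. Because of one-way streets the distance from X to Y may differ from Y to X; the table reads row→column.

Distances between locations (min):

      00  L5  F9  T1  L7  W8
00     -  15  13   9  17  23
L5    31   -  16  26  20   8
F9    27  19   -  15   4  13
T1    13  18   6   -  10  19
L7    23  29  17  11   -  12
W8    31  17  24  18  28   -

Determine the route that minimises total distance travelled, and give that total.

00 → L5 → F9 → T1 → L7 → W8 → 00: 15+16+15+10+12+31 = 99
00 → L5 → F9 → T1 → W8 → L7 → 00: 15+16+15+19+28+23 = 116
00 → L5 → F9 → L7 → T1 → W8 → 00: 15+16+4+11+19+31 = 96
00 → L5 → F9 → L7 → W8 → T1 → 00: 15+16+4+12+18+13 = 78
00 → L5 → F9 → W8 → T1 → L7 → 00: 15+16+13+18+10+23 = 95
00 → L5 → F9 → W8 → L7 → T1 → 00: 15+16+13+28+11+13 = 96
00 → L5 → T1 → F9 → L7 → W8 → 00: 15+26+6+4+12+31 = 94
00 → L5 → T1 → F9 → W8 → L7 → 00: 15+26+6+13+28+23 = 111
00 → L5 → T1 → L7 → F9 → W8 → 00: 15+26+10+17+13+31 = 112
00 → L5 → T1 → L7 → W8 → F9 → 00: 15+26+10+12+24+27 = 114
00 → L5 → T1 → W8 → F9 → L7 → 00: 15+26+19+24+4+23 = 111
00 → L5 → T1 → W8 → L7 → F9 → 00: 15+26+19+28+17+27 = 132
00 → L5 → L7 → F9 → T1 → W8 → 00: 15+20+17+15+19+31 = 117
00 → L5 → L7 → F9 → W8 → T1 → 00: 15+20+17+13+18+13 = 96
… (106 more)
00 → L5 → W8 → T1 → F9 → L7 → 00: 15+8+18+6+4+23 = 74  ← best
The minimum is 74.
One optimal route: 00 → L5 → W8 → T1 → F9 → L7 → 00.

Minimum total distance: 74 min.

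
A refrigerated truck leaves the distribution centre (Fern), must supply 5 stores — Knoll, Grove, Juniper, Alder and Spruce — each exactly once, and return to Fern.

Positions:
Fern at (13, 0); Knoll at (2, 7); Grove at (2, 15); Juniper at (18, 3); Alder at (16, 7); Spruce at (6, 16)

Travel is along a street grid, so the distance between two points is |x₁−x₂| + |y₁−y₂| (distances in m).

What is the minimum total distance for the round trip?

Fern→Knoll→Grove→Juniper→Alder→Spruce→Fern: 18+8+28+6+19+23 = 102
Fern→Knoll→Grove→Juniper→Spruce→Alder→Fern: 18+8+28+25+19+10 = 108
Fern→Knoll→Grove→Alder→Juniper→Spruce→Fern: 18+8+22+6+25+23 = 102
Fern→Knoll→Grove→Alder→Spruce→Juniper→Fern: 18+8+22+19+25+8 = 100
Fern→Knoll→Grove→Spruce→Juniper→Alder→Fern: 18+8+5+25+6+10 = 72
Fern→Knoll→Grove→Spruce→Alder→Juniper→Fern: 18+8+5+19+6+8 = 64
Fern→Knoll→Juniper→Grove→Alder→Spruce→Fern: 18+20+28+22+19+23 = 130
Fern→Knoll→Juniper→Grove→Spruce→Alder→Fern: 18+20+28+5+19+10 = 100
Fern→Knoll→Juniper→Alder→Grove→Spruce→Fern: 18+20+6+22+5+23 = 94
Fern→Knoll→Juniper→Alder→Spruce→Grove→Fern: 18+20+6+19+5+26 = 94
Fern→Knoll→Juniper→Spruce→Grove→Alder→Fern: 18+20+25+5+22+10 = 100
Fern→Knoll→Juniper→Spruce→Alder→Grove→Fern: 18+20+25+19+22+26 = 130
Fern→Knoll→Alder→Grove→Juniper→Spruce→Fern: 18+14+22+28+25+23 = 130
Fern→Knoll→Alder→Grove→Spruce→Juniper→Fern: 18+14+22+5+25+8 = 92
… (46 more)
The minimum is 64.
One optimal route: Fern → Knoll → Grove → Spruce → Alder → Juniper → Fern (or its reverse).

Minimum total distance: 64 m.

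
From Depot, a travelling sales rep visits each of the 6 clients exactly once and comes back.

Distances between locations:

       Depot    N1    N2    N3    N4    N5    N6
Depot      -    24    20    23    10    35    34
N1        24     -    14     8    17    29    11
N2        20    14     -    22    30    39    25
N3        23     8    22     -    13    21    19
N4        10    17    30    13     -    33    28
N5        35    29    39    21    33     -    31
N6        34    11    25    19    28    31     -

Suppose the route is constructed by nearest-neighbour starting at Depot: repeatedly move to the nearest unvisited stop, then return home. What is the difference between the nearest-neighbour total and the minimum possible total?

From Depot: N4=10, N2=20, N3=23, N1=24, N6=34, N5=35 → choose N4 (10).
From N4: N3=13, N1=17, N6=28, N2=30, N5=33 → choose N3 (13).
From N3: N1=8, N6=19, N5=21, N2=22 → choose N1 (8).
From N1: N6=11, N2=14, N5=29 → choose N6 (11).
From N6: N2=25, N5=31 → choose N2 (25).
From N2: N5=39 → choose N5 (39).
NN route Depot → N4 → N3 → N1 → N6 → N2 → N5 → Depot costs 141.
Optimal: Depot → N2 → N1 → N6 → N5 → N3 → N4 → Depot costs 120 (by enumerating all 360 distinct tours).
Excess = 141 − 120 = 21.

Excess over optimum: 21.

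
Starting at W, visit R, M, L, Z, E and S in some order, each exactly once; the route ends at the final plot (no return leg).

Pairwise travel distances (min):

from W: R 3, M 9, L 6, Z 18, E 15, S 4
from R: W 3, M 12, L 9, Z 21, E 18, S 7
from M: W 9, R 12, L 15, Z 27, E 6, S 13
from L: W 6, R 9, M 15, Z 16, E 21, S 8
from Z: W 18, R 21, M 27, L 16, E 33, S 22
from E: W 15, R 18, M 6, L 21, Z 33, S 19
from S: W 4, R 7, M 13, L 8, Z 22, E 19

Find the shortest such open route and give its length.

There are 6! = 720 possible orderings.
W - R - M - L - Z - E - S: 3+12+15+16+33+19 = 98
W - R - M - L - Z - S - E: 3+12+15+16+22+19 = 87
W - R - M - L - E - Z - S: 3+12+15+21+33+22 = 106
W - R - M - L - E - S - Z: 3+12+15+21+19+22 = 92
W - R - M - L - S - Z - E: 3+12+15+8+22+33 = 93
W - R - M - L - S - E - Z: 3+12+15+8+19+33 = 90
W - R - M - Z - L - E - S: 3+12+27+16+21+19 = 98
W - R - M - Z - L - S - E: 3+12+27+16+8+19 = 85
… (712 more)
W - R - M - E - S - L - Z: 3+12+6+19+8+16 = 64  ← best
The minimum is 64.
One shortest path: W → R → M → E → S → L → Z.

Minimum one-way distance = 64 min.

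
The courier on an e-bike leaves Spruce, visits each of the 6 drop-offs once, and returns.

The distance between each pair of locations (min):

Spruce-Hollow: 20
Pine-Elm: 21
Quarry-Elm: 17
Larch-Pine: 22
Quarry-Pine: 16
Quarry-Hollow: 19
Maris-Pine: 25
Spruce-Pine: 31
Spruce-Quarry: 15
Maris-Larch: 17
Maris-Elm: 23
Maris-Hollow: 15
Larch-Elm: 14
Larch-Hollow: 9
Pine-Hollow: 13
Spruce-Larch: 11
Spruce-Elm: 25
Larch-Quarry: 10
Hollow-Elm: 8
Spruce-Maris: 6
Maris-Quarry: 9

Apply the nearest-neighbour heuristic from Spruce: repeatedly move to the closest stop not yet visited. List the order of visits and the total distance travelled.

From Spruce: distances to unvisited — Maris=6, Larch=11, Quarry=15, Hollow=20, Elm=25, Pine=31. Nearest is Maris (6).
From Maris: distances to unvisited — Quarry=9, Hollow=15, Larch=17, Elm=23, Pine=25. Nearest is Quarry (9).
From Quarry: distances to unvisited — Larch=10, Pine=16, Elm=17, Hollow=19. Nearest is Larch (10).
From Larch: distances to unvisited — Hollow=9, Elm=14, Pine=22. Nearest is Hollow (9).
From Hollow: distances to unvisited — Elm=8, Pine=13. Nearest is Elm (8).
From Elm: distances to unvisited — Pine=21. Nearest is Pine (21).
Return Pine→Spruce: 31.
Total = 6 + 9 + 10 + 9 + 8 + 21 + 31 = 94.

Nearest-neighbour total = 94 min; route Spruce → Maris → Quarry → Larch → Hollow → Elm → Pine → Spruce.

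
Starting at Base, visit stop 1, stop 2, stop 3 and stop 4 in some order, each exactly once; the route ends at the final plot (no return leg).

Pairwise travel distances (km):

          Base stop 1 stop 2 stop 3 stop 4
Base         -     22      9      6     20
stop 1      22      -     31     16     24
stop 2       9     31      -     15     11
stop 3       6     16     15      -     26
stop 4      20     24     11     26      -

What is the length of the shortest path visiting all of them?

There are 4! = 24 possible orderings.
Base - stop 1 - stop 2 - stop 3 - stop 4: 22+31+15+26 = 94
Base - stop 1 - stop 2 - stop 4 - stop 3: 22+31+11+26 = 90
Base - stop 1 - stop 3 - stop 2 - stop 4: 22+16+15+11 = 64
Base - stop 1 - stop 3 - stop 4 - stop 2: 22+16+26+11 = 75
Base - stop 1 - stop 4 - stop 2 - stop 3: 22+24+11+15 = 72
Base - stop 1 - stop 4 - stop 3 - stop 2: 22+24+26+15 = 87
Base - stop 2 - stop 1 - stop 3 - stop 4: 9+31+16+26 = 82
Base - stop 2 - stop 1 - stop 4 - stop 3: 9+31+24+26 = 90
Base - stop 2 - stop 3 - stop 1 - stop 4: 9+15+16+24 = 64
Base - stop 2 - stop 3 - stop 4 - stop 1: 9+15+26+24 = 74
Base - stop 2 - stop 4 - stop 1 - stop 3: 9+11+24+16 = 60
Base - stop 2 - stop 4 - stop 3 - stop 1: 9+11+26+16 = 62
Base - stop 3 - stop 1 - stop 2 - stop 4: 6+16+31+11 = 64
Base - stop 3 - stop 1 - stop 4 - stop 2: 6+16+24+11 = 57
… (10 more)
Base - stop 3 - stop 2 - stop 4 - stop 1: 6+15+11+24 = 56  ← best
The minimum is 56.
One shortest path: Base → stop 3 → stop 2 → stop 4 → stop 1.

Minimum one-way distance = 56 km.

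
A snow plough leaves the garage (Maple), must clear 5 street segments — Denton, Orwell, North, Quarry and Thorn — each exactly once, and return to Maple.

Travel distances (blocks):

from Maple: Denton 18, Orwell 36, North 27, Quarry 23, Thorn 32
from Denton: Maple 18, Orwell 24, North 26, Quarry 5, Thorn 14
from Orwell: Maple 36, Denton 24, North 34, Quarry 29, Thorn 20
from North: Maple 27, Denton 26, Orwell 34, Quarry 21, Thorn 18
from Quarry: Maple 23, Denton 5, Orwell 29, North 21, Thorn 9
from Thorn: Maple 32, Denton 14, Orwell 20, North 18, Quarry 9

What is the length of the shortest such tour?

113 blocks — the shortest possible round trip.

There are 60 distinct closed tours to check (reversals are equivalent).
Maple - Denton - Orwell - North - Quarry - Thorn - Maple: 18+24+34+21+9+32 = 138
Maple - Denton - Orwell - North - Thorn - Quarry - Maple: 18+24+34+18+9+23 = 126
Maple - Denton - Orwell - Quarry - North - Thorn - Maple: 18+24+29+21+18+32 = 142
Maple - Denton - Orwell - Quarry - Thorn - North - Maple: 18+24+29+9+18+27 = 125
Maple - Denton - Orwell - Thorn - North - Quarry - Maple: 18+24+20+18+21+23 = 124
Maple - Denton - Orwell - Thorn - Quarry - North - Maple: 18+24+20+9+21+27 = 119
Maple - Denton - North - Orwell - Quarry - Thorn - Maple: 18+26+34+29+9+32 = 148
Maple - Denton - North - Orwell - Thorn - Quarry - Maple: 18+26+34+20+9+23 = 130
Maple - Denton - North - Quarry - Orwell - Thorn - Maple: 18+26+21+29+20+32 = 146
Maple - Denton - North - Quarry - Thorn - Orwell - Maple: 18+26+21+9+20+36 = 130
Maple - Denton - North - Thorn - Orwell - Quarry - Maple: 18+26+18+20+29+23 = 134
Maple - Denton - North - Thorn - Quarry - Orwell - Maple: 18+26+18+9+29+36 = 136
Maple - Denton - Quarry - Orwell - North - Thorn - Maple: 18+5+29+34+18+32 = 136
Maple - Denton - Quarry - Orwell - Thorn - North - Maple: 18+5+29+20+18+27 = 117
… (46 more)
Maple - Denton - Quarry - Thorn - Orwell - North - Maple: 18+5+9+20+34+27 = 113  ← best
The minimum is 113.
One optimal route: Maple → Denton → Quarry → Thorn → Orwell → North → Maple (or its reverse).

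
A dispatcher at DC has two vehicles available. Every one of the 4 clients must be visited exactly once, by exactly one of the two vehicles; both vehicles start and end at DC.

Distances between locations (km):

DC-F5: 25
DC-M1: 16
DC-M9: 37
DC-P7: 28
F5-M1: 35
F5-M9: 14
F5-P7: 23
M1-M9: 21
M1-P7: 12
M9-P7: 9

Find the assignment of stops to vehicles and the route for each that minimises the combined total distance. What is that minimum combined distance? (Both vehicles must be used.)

There are 2^3 − 1 = 7 ways to divide the 4 stops into two non-empty groups. For each, the best each vehicle can do is its own shortest tour through its group:
  {F5} + {M1, M9, P7}: 50 + 74 = 124
  {M1} + {F5, M9, P7}: 32 + 76 = 108
  {F5, M1} + {M9, P7}: 76 + 74 = 150
  {M9} + {F5, M1, P7}: 74 + 76 = 150
  {F5, M9} + {M1, P7}: 76 + 56 = 132
  {M1, M9} + {F5, P7}: 74 + 76 = 150
  … (7 splits in total)
Best: vehicle 1 DC → M1 → DC = 32; vehicle 2 DC → F5 → M9 → P7 → DC = 76; combined 108.

Minimum combined distance: 108 km.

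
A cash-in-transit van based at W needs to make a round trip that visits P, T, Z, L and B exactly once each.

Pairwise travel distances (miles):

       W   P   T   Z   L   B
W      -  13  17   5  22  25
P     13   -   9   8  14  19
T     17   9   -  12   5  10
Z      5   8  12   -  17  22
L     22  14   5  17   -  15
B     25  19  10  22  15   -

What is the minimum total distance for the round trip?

67 miles — the shortest possible round trip.

There are 60 distinct closed tours to check (reversals are equivalent).
W-P-T-Z-L-B-W: 13+9+12+17+15+25 = 91
W-P-T-Z-B-L-W: 13+9+12+22+15+22 = 93
W-P-T-L-Z-B-W: 13+9+5+17+22+25 = 91
W-P-T-L-B-Z-W: 13+9+5+15+22+5 = 69
W-P-T-B-Z-L-W: 13+9+10+22+17+22 = 93
W-P-T-B-L-Z-W: 13+9+10+15+17+5 = 69
W-P-Z-T-L-B-W: 13+8+12+5+15+25 = 78
W-P-Z-T-B-L-W: 13+8+12+10+15+22 = 80
W-P-Z-L-T-B-W: 13+8+17+5+10+25 = 78
W-P-Z-L-B-T-W: 13+8+17+15+10+17 = 80
W-P-Z-B-T-L-W: 13+8+22+10+5+22 = 80
W-P-Z-B-L-T-W: 13+8+22+15+5+17 = 80
W-P-L-T-Z-B-W: 13+14+5+12+22+25 = 91
W-P-L-T-B-Z-W: 13+14+5+10+22+5 = 69
… (46 more)
W-Z-P-T-L-B-W: 5+8+9+5+15+25 = 67  ← best
The minimum is 67.
One optimal route: W → Z → P → T → L → B → W (or its reverse).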